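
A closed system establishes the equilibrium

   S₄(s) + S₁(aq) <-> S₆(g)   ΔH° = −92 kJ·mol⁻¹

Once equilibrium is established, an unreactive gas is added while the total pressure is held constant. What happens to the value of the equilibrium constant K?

unchanged

The equilibrium constant depends only on temperature. This perturbation may move the position of equilibrium, but since T is unchanged, K itself is unchanged.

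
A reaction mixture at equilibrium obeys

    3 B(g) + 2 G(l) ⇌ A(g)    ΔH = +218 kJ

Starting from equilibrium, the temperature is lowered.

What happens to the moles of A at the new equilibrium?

The forward reaction is endothermic. Lowering T favours the exothermic direction — shift to the left.
The net shift is to the left. A is a product, so its amount decreases.

decreases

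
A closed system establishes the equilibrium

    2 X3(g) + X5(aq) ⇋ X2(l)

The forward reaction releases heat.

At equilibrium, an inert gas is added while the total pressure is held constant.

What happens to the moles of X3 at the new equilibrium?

increases

Adding inert gas at constant total pressure expands the volume and lowers every reacting partial pressure. With Δn_gas = 0 − 2 = -2, Q moves away from K toward the side with fewer gas moles, so the system shifts toward the side with more gas moles — to the left.
The net shift is to the left. X3 is a reactant, so its amount increases.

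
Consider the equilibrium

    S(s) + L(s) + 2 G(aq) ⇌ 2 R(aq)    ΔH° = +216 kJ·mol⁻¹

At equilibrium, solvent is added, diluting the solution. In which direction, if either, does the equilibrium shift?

Dilution scales every aqueous concentration by the same factor. Δn_aq = 2 − 2 = 0, so Q is unchanged — no shift.

no shift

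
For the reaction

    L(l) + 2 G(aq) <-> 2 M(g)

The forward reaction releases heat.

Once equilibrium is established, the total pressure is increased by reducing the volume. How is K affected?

unchanged

The equilibrium constant depends only on temperature. This perturbation may move the position of equilibrium, but since T is unchanged, K itself is unchanged.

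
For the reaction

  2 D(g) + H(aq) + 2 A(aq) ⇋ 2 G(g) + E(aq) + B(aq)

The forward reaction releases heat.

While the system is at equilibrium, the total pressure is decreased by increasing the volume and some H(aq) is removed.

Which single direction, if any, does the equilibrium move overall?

left

Gas moles: reactants 2, products 2. Δn_gas = 0, so a volume change leaves Q equal to K — no shift from this change.
Removing H (aq), a reactant, drives the reaction to the left.
Only the nonzero effect(s) matter; the net shift is to the left.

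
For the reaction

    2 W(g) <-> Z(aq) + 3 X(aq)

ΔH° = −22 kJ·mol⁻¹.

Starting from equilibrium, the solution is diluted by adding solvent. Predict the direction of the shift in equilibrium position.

Dilution lowers every aqueous concentration by the same factor. Δn_aq = 4 − 0 = +4, so the system shifts toward the side with more dissolved moles — to the right.

right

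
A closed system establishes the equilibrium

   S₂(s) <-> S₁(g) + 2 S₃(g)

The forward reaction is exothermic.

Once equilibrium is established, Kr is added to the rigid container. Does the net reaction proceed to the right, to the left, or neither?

At constant volume, adding an inert gas leaves every reacting species' partial pressure unchanged, so Q is unchanged — no shift from this change.

no shift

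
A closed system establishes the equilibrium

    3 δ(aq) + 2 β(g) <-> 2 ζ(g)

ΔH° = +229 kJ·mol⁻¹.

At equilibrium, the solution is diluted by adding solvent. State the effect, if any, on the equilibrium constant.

unchanged

The equilibrium constant depends only on temperature. This perturbation may move the position of equilibrium, but since T is unchanged, K itself is unchanged.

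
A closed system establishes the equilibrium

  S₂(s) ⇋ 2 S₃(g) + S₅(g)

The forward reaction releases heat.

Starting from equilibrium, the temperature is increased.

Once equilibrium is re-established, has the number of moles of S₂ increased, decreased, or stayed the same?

The forward reaction is exothermic. Raising T favours the endothermic direction — shift to the left.
The net shift is to the left. S₂ is a reactant, so its amount increases.

increases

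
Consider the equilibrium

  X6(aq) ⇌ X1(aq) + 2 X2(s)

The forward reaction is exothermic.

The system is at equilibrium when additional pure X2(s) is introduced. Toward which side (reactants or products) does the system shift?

no shift

X2 is a pure solid; its activity is 1 regardless of amount, so Q is unaffected — no shift from this change.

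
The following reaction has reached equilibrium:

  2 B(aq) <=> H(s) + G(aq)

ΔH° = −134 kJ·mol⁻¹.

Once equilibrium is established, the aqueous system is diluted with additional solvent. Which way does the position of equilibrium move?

left

Dilution lowers every aqueous concentration by the same factor. Δn_aq = 1 − 2 = -1, so the system shifts toward the side with more dissolved moles — to the left.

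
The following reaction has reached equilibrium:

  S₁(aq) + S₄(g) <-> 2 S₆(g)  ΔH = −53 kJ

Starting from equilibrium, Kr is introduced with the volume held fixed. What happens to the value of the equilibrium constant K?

unchanged

The equilibrium constant depends only on temperature. This perturbation changes neither the position of equilibrium nor K.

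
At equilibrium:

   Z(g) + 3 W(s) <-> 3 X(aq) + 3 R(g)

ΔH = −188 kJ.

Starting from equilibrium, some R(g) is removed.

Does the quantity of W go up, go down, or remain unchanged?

decreases

Removing R (g), a product, drives the reaction to the right.
The net shift is to the right. W is a reactant, so its amount decreases.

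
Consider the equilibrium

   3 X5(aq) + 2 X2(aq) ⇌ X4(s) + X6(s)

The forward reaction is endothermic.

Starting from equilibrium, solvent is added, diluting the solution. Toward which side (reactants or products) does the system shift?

Dilution lowers every aqueous concentration by the same factor. Δn_aq = 0 − 5 = -5, so the system shifts toward the side with more dissolved moles — to the left.

left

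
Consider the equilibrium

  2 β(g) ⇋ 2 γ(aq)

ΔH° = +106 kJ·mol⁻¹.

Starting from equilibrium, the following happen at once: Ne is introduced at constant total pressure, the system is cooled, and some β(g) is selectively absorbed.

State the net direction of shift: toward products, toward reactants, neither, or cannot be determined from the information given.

Adding inert gas at constant total pressure expands the volume and lowers every reacting partial pressure. With Δn_gas = 0 − 2 = -2, Q moves away from K toward the side with fewer gas moles, so the system shifts toward the side with more gas moles — to the left.
The forward reaction is endothermic. Lowering T favours the exothermic direction — shift to the left.
Removing β (g), a reactant, drives the reaction to the left.
All effects act in the same direction — net shift to the left.

left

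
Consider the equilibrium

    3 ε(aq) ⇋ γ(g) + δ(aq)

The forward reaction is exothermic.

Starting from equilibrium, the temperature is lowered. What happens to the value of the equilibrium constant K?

increases

K depends on temperature via the van 't Hoff relation. The forward reaction is exothermic, so lowering T increases K.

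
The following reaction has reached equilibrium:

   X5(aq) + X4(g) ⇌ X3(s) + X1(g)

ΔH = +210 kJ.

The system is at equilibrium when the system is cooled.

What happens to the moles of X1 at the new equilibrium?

decreases

The forward reaction is endothermic. Lowering T favours the exothermic direction — shift to the left.
The net shift is to the left. X1 is a product, so its amount decreases.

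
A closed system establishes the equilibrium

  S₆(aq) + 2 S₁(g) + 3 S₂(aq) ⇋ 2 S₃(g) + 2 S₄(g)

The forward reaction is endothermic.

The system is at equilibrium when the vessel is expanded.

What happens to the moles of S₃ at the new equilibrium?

Gas moles: reactants 2, products 4 (Δn_gas = +2). Expansion shifts the system toward the side with more moles of gas — to the right.
The net shift is to the right. S₃ is a product, so its amount increases.

increases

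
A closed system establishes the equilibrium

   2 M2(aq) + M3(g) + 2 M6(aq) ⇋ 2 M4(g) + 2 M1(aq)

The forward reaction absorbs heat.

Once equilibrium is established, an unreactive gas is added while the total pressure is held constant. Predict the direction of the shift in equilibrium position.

Adding inert gas at constant total pressure expands the volume and lowers every reacting partial pressure. With Δn_gas = 2 − 1 = +1, Q moves away from K toward the side with fewer gas moles, so the system shifts toward the side with more gas moles — to the right.

right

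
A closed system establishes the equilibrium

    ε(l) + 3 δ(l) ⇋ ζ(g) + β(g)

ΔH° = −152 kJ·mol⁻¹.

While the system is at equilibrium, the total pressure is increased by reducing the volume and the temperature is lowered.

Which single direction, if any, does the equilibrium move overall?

Gas moles: reactants 0, products 2 (Δn_gas = +2). Compression shifts the system toward the side with fewer moles of gas — to the left.
The forward reaction is exothermic. Lowering T favours the exothermic direction — shift to the right.
The individual effects push in opposite directions; without quantitative information the net direction cannot be determined.

cannot be determined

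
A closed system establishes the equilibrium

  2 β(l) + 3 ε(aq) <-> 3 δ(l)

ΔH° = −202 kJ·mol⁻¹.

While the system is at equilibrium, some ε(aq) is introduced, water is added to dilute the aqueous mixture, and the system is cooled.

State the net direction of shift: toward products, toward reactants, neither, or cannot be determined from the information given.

cannot be determined

Adding ε (aq), a reactant, drives the reaction to the right.
Dilution lowers every aqueous concentration by the same factor. Δn_aq = 0 − 3 = -3, so the system shifts toward the side with more dissolved moles — to the left.
The forward reaction is exothermic. Lowering T favours the exothermic direction — shift to the right.
The individual effects push in opposite directions; without quantitative information the net direction cannot be determined.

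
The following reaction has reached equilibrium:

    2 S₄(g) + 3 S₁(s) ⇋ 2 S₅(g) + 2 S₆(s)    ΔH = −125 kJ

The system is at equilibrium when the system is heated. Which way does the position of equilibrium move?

left

The forward reaction is exothermic. Raising T favours the endothermic direction — shift to the left.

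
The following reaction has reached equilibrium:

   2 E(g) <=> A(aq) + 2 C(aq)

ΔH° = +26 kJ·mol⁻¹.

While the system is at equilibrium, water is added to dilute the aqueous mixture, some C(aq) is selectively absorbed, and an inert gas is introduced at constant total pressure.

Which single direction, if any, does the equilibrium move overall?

Dilution lowers every aqueous concentration by the same factor. Δn_aq = 3 − 0 = +3, so the system shifts toward the side with more dissolved moles — to the right.
Removing C (aq), a product, drives the reaction to the right.
Adding inert gas at constant total pressure expands the volume and lowers every reacting partial pressure. With Δn_gas = 0 − 2 = -2, Q moves away from K toward the side with fewer gas moles, so the system shifts toward the side with more gas moles — to the left.
The individual effects push in opposite directions; without quantitative information the net direction cannot be determined.

cannot be determined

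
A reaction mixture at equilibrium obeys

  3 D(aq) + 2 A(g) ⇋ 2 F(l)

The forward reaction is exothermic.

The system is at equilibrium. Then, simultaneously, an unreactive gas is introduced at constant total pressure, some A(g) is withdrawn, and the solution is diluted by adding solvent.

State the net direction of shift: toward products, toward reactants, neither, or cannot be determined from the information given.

Adding inert gas at constant total pressure expands the volume and lowers every reacting partial pressure. With Δn_gas = 0 − 2 = -2, Q moves away from K toward the side with fewer gas moles, so the system shifts toward the side with more gas moles — to the left.
Removing A (g), a reactant, drives the reaction to the left.
Dilution lowers every aqueous concentration by the same factor. Δn_aq = 0 − 3 = -3, so the system shifts toward the side with more dissolved moles — to the left.
All effects act in the same direction — net shift to the left.

left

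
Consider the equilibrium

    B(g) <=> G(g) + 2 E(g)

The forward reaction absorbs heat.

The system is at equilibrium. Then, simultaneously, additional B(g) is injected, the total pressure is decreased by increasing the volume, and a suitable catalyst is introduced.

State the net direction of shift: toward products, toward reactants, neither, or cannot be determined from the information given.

Adding B (g), a reactant, drives the reaction to the right.
Gas moles: reactants 1, products 3 (Δn_gas = +2). Expansion shifts the system toward the side with more moles of gas — to the right.
A catalyst speeds both forward and reverse rates equally; it changes neither Q nor K — no shift from this change.
Only the nonzero effect(s) matter; the net shift is to the right.

right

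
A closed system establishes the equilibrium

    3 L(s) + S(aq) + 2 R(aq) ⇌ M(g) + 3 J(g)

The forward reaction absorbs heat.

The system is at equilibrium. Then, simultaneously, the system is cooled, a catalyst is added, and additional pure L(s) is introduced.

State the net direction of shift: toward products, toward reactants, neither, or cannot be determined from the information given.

The forward reaction is endothermic. Lowering T favours the exothermic direction — shift to the left.
A catalyst speeds both forward and reverse rates equally; it changes neither Q nor K — no shift from this change.
L is a pure solid; its activity is 1 regardless of amount, so Q is unaffected — no shift from this change.
Only the nonzero effect(s) matter; the net shift is to the left.

left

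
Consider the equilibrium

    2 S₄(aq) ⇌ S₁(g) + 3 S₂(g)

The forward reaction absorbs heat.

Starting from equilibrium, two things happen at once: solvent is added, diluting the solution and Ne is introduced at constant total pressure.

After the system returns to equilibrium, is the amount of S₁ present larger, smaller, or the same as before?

Dilution lowers every aqueous concentration by the same factor. Δn_aq = 0 − 2 = -2, so the system shifts toward the side with more dissolved moles — to the left.
Adding inert gas at constant total pressure expands the volume and lowers every reacting partial pressure. With Δn_gas = 4 − 0 = +4, Q moves away from K toward the side with fewer gas moles, so the system shifts toward the side with more gas moles — to the right.
The two effects oppose each other, so the net shift — and hence the change in S₁ — cannot be determined from the given information.

cannot be determined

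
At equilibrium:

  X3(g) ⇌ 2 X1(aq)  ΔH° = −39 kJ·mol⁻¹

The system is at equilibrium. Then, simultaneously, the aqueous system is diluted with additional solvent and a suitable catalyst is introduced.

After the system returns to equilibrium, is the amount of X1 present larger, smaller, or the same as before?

increases

Dilution lowers every aqueous concentration by the same factor. Δn_aq = 2 − 0 = +2, so the system shifts toward the side with more dissolved moles — to the right.
A catalyst speeds both forward and reverse rates equally; it changes neither Q nor K — no shift from this change.
The net shift is to the right. X1 is a product, so its amount increases.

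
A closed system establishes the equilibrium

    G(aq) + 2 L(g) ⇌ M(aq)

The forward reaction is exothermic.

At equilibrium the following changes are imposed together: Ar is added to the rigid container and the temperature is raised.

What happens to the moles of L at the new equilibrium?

At constant volume, adding an inert gas leaves every reacting species' partial pressure unchanged, so Q is unchanged — no shift from this change.
The forward reaction is exothermic. Raising T favours the endothermic direction — shift to the left.
The net shift is to the left. L is a reactant, so its amount increases.

increases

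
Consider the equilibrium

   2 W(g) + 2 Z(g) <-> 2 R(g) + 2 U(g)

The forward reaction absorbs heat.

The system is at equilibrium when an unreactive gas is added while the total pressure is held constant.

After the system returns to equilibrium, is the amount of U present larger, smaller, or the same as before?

Adding inert gas at constant total pressure expands the volume, scaling every reacting partial pressure by the same factor. Δn_gas = 4 − 4 = 0, so Q is unchanged — no shift.
No net shift occurs, so the amount of U is unchanged.

unchanged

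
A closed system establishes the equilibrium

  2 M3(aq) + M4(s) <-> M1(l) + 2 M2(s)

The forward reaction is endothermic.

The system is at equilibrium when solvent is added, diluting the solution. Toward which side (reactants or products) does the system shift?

Dilution lowers every aqueous concentration by the same factor. Δn_aq = 0 − 2 = -2, so the system shifts toward the side with more dissolved moles — to the left.

left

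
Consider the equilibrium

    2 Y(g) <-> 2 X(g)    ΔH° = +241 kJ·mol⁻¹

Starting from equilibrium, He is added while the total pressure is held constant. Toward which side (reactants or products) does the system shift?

no shift

Adding inert gas at constant total pressure expands the volume, scaling every reacting partial pressure by the same factor. Δn_gas = 2 − 2 = 0, so Q is unchanged — no shift.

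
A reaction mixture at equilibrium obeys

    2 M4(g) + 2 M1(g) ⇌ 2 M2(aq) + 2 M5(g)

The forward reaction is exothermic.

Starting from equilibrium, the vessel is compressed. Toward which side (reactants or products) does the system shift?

Gas moles: reactants 4, products 2 (Δn_gas = -2). Compression shifts the system toward the side with fewer moles of gas — to the right.

right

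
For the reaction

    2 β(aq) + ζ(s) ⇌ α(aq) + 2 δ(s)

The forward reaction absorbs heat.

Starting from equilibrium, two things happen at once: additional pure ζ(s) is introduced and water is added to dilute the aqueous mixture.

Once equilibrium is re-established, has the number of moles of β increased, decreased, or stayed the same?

increases

ζ is a pure solid; its activity is 1 regardless of amount, so Q is unaffected — no shift from this change.
Dilution lowers every aqueous concentration by the same factor. Δn_aq = 1 − 2 = -1, so the system shifts toward the side with more dissolved moles — to the left.
The net shift is to the left. β is a reactant, so its amount increases.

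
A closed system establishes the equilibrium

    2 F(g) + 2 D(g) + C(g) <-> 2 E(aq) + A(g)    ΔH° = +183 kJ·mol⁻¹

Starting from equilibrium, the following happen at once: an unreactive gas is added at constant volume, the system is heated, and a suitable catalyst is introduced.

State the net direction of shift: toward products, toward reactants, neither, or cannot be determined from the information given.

At constant volume, adding an inert gas leaves every reacting species' partial pressure unchanged, so Q is unchanged — no shift from this change.
The forward reaction is endothermic. Raising T favours the endothermic direction — shift to the right.
A catalyst speeds both forward and reverse rates equally; it changes neither Q nor K — no shift from this change.
Only the nonzero effect(s) matter; the net shift is to the right.

right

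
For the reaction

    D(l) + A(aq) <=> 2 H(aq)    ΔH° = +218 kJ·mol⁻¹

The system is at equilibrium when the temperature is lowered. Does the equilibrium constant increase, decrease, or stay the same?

decreases

K depends on temperature via the van 't Hoff relation. The forward reaction is endothermic, so lowering T decreases K.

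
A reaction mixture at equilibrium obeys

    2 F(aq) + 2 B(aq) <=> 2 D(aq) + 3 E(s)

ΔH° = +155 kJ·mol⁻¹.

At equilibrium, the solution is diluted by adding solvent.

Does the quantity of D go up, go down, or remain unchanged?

decreases

Dilution lowers every aqueous concentration by the same factor. Δn_aq = 2 − 4 = -2, so the system shifts toward the side with more dissolved moles — to the left.
The net shift is to the left. D is a product, so its amount decreases.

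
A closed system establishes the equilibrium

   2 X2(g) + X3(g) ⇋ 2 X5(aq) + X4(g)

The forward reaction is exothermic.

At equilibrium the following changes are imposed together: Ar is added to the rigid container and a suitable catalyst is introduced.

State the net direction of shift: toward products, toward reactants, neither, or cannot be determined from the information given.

no shift

At constant volume, adding an inert gas leaves every reacting species' partial pressure unchanged, so Q is unchanged — no shift from this change.
A catalyst speeds both forward and reverse rates equally; it changes neither Q nor K — no shift from this change.
None of the changes alters Q relative to K, so there is no net shift.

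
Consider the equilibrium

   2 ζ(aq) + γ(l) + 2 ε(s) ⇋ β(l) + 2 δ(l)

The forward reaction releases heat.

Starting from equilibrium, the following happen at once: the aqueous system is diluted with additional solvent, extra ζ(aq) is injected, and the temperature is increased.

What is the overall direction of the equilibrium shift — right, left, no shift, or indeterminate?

cannot be determined

Dilution lowers every aqueous concentration by the same factor. Δn_aq = 0 − 2 = -2, so the system shifts toward the side with more dissolved moles — to the left.
Adding ζ (aq), a reactant, drives the reaction to the right.
The forward reaction is exothermic. Raising T favours the endothermic direction — shift to the left.
The individual effects push in opposite directions; without quantitative information the net direction cannot be determined.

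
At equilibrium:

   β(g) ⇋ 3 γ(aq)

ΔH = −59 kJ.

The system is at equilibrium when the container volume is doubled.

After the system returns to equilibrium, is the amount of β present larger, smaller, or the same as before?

increases

Gas moles: reactants 1, products 0 (Δn_gas = -1). Expansion shifts the system toward the side with more moles of gas — to the left.
The net shift is to the left. β is a reactant, so its amount increases.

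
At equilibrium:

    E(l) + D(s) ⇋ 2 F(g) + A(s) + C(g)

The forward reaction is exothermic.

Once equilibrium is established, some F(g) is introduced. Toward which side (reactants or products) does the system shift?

Adding F (g), a product, drives the reaction to the left.

left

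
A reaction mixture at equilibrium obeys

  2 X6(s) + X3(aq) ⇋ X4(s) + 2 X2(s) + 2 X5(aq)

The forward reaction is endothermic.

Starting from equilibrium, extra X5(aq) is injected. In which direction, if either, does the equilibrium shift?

Adding X5 (aq), a product, drives the reaction to the left.

left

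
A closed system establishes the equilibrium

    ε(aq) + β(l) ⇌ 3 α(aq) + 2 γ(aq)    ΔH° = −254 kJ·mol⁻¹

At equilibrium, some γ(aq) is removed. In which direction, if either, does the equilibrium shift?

Removing γ (aq), a product, drives the reaction to the right.

right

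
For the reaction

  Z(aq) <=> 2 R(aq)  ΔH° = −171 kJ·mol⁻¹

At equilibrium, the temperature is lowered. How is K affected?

K depends on temperature via the van 't Hoff relation. The forward reaction is exothermic, so lowering T increases K.

increases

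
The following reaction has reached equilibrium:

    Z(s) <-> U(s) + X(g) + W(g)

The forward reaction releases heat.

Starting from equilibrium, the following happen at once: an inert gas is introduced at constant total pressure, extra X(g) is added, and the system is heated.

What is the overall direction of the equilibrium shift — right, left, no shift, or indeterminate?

Adding inert gas at constant total pressure expands the volume and lowers every reacting partial pressure. With Δn_gas = 2 − 0 = +2, Q moves away from K toward the side with fewer gas moles, so the system shifts toward the side with more gas moles — to the right.
Adding X (g), a product, drives the reaction to the left.
The forward reaction is exothermic. Raising T favours the endothermic direction — shift to the left.
The individual effects push in opposite directions; without quantitative information the net direction cannot be determined.

cannot be determined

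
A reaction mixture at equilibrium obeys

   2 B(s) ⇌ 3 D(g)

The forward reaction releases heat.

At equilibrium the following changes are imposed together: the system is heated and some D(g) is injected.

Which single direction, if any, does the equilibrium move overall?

left

The forward reaction is exothermic. Raising T favours the endothermic direction — shift to the left.
Adding D (g), a product, drives the reaction to the left.
All effects act in the same direction — net shift to the left.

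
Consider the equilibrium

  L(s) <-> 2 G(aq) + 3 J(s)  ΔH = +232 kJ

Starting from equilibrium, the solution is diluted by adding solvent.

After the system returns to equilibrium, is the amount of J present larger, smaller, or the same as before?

Dilution lowers every aqueous concentration by the same factor. Δn_aq = 2 − 0 = +2, so the system shifts toward the side with more dissolved moles — to the right.
The net shift is to the right. J is a product, so its amount increases.

increases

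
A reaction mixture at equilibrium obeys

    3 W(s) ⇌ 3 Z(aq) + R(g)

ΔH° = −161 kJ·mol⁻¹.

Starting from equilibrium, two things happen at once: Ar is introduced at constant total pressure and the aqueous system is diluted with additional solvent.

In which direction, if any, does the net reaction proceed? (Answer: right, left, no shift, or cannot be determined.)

right

Adding inert gas at constant total pressure expands the volume and lowers every reacting partial pressure. With Δn_gas = 1 − 0 = +1, Q moves away from K toward the side with fewer gas moles, so the system shifts toward the side with more gas moles — to the right.
Dilution lowers every aqueous concentration by the same factor. Δn_aq = 3 − 0 = +3, so the system shifts toward the side with more dissolved moles — to the right.
All effects act in the same direction — net shift to the right.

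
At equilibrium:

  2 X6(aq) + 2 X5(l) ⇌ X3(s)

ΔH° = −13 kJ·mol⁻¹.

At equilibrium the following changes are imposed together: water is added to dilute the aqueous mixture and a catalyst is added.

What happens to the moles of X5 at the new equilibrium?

increases

Dilution lowers every aqueous concentration by the same factor. Δn_aq = 0 − 2 = -2, so the system shifts toward the side with more dissolved moles — to the left.
A catalyst speeds both forward and reverse rates equally; it changes neither Q nor K — no shift from this change.
The net shift is to the left. X5 is a reactant, so its amount increases.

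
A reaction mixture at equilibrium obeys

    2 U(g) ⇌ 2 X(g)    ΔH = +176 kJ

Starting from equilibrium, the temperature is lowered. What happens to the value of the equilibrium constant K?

decreases

K depends on temperature via the van 't Hoff relation. The forward reaction is endothermic, so lowering T decreases K.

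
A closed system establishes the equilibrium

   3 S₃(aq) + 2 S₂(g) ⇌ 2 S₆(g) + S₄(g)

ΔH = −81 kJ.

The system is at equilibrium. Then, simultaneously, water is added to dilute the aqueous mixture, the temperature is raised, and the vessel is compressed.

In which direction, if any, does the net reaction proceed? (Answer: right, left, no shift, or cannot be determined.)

Dilution lowers every aqueous concentration by the same factor. Δn_aq = 0 − 3 = -3, so the system shifts toward the side with more dissolved moles — to the left.
The forward reaction is exothermic. Raising T favours the endothermic direction — shift to the left.
Gas moles: reactants 2, products 3 (Δn_gas = +1). Compression shifts the system toward the side with fewer moles of gas — to the left.
All effects act in the same direction — net shift to the left.

left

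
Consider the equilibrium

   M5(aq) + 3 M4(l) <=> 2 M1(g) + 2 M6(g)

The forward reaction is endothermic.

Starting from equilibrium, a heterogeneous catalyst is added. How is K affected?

unchanged

The equilibrium constant depends only on temperature. This perturbation changes neither the position of equilibrium nor K.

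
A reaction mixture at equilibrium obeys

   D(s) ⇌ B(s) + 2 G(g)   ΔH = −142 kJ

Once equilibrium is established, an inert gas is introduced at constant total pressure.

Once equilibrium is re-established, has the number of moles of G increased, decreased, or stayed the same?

Adding inert gas at constant total pressure expands the volume and lowers every reacting partial pressure. With Δn_gas = 2 − 0 = +2, Q moves away from K toward the side with fewer gas moles, so the system shifts toward the side with more gas moles — to the right.
The net shift is to the right. G is a product, so its amount increases.

increases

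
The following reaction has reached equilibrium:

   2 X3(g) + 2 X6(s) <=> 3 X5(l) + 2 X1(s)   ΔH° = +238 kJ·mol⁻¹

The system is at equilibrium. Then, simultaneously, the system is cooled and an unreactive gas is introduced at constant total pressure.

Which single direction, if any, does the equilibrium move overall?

The forward reaction is endothermic. Lowering T favours the exothermic direction — shift to the left.
Adding inert gas at constant total pressure expands the volume and lowers every reacting partial pressure. With Δn_gas = 0 − 2 = -2, Q moves away from K toward the side with fewer gas moles, so the system shifts toward the side with more gas moles — to the left.
All effects act in the same direction — net shift to the left.

left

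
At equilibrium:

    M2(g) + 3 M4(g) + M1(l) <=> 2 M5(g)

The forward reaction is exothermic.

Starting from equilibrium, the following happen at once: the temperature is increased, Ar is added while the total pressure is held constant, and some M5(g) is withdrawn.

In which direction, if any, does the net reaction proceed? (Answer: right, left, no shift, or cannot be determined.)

cannot be determined

The forward reaction is exothermic. Raising T favours the endothermic direction — shift to the left.
Adding inert gas at constant total pressure expands the volume and lowers every reacting partial pressure. With Δn_gas = 2 − 4 = -2, Q moves away from K toward the side with fewer gas moles, so the system shifts toward the side with more gas moles — to the left.
Removing M5 (g), a product, drives the reaction to the right.
The individual effects push in opposite directions; without quantitative information the net direction cannot be determined.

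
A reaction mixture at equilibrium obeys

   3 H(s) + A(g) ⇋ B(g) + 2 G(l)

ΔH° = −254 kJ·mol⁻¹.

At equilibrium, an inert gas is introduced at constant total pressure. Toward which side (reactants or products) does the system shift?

no shift

Adding inert gas at constant total pressure expands the volume, scaling every reacting partial pressure by the same factor. Δn_gas = 1 − 1 = 0, so Q is unchanged — no shift.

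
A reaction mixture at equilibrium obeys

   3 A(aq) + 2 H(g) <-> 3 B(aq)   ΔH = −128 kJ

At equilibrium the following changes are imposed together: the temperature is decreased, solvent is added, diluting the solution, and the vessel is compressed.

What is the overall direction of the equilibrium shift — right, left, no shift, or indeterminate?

The forward reaction is exothermic. Lowering T favours the exothermic direction — shift to the right.
Dilution scales every aqueous concentration by the same factor. Δn_aq = 3 − 3 = 0, so Q is unchanged — no shift.
Gas moles: reactants 2, products 0 (Δn_gas = -2). Compression shifts the system toward the side with fewer moles of gas — to the right.
Only the nonzero effect(s) matter; the net shift is to the right.

right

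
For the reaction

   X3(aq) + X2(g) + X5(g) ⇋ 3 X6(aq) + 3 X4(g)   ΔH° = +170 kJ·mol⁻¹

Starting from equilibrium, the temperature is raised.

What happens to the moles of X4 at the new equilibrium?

The forward reaction is endothermic. Raising T favours the endothermic direction — shift to the right.
The net shift is to the right. X4 is a product, so its amount increases.

increases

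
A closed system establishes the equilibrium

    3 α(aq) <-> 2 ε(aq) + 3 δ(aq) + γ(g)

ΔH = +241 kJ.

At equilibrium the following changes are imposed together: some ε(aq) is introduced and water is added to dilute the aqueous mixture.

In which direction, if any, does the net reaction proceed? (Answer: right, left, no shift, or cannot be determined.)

Adding ε (aq), a product, drives the reaction to the left.
Dilution lowers every aqueous concentration by the same factor. Δn_aq = 5 − 3 = +2, so the system shifts toward the side with more dissolved moles — to the right.
The individual effects push in opposite directions; without quantitative information the net direction cannot be determined.

cannot be determined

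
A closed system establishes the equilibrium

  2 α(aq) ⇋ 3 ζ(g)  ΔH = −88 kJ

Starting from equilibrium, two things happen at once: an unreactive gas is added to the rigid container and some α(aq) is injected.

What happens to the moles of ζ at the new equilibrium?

At constant volume, adding an inert gas leaves every reacting species' partial pressure unchanged, so Q is unchanged — no shift from this change.
Adding α (aq), a reactant, drives the reaction to the right.
The net shift is to the right. ζ is a product, so its amount increases.

increases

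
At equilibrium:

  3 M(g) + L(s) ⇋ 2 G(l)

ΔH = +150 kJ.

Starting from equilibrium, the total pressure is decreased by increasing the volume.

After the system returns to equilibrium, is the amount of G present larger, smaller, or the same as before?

decreases

Gas moles: reactants 3, products 0 (Δn_gas = -3). Expansion shifts the system toward the side with more moles of gas — to the left.
The net shift is to the left. G is a product, so its amount decreases.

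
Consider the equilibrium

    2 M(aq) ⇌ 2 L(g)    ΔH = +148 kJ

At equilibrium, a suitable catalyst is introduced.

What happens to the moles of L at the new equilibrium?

unchanged

A catalyst speeds both forward and reverse rates equally; it changes neither Q nor K — no shift from this change.
No net shift occurs, so the amount of L is unchanged.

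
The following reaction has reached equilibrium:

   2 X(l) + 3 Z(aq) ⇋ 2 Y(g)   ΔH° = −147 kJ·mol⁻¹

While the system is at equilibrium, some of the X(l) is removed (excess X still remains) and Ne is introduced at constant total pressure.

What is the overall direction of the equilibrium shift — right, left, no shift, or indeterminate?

right

X is a pure liquid; its activity is 1 regardless of amount, so Q is unaffected — no shift from this change.
Adding inert gas at constant total pressure expands the volume and lowers every reacting partial pressure. With Δn_gas = 2 − 0 = +2, Q moves away from K toward the side with fewer gas moles, so the system shifts toward the side with more gas moles — to the right.
Only the nonzero effect(s) matter; the net shift is to the right.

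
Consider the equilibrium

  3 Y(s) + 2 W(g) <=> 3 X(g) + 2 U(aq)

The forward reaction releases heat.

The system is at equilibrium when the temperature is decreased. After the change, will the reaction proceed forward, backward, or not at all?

The forward reaction is exothermic. Lowering T favours the exothermic direction — shift to the right.

right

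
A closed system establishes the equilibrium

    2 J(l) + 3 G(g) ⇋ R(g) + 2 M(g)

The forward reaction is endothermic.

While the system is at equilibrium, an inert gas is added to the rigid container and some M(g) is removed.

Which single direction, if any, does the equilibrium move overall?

At constant volume, adding an inert gas leaves every reacting species' partial pressure unchanged, so Q is unchanged — no shift from this change.
Removing M (g), a product, drives the reaction to the right.
Only the nonzero effect(s) matter; the net shift is to the right.

right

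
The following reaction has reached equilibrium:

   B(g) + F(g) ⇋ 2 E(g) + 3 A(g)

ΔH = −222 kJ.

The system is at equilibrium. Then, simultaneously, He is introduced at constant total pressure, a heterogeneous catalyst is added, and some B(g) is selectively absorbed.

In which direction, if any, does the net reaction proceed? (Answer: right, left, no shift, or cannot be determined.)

cannot be determined

Adding inert gas at constant total pressure expands the volume and lowers every reacting partial pressure. With Δn_gas = 5 − 2 = +3, Q moves away from K toward the side with fewer gas moles, so the system shifts toward the side with more gas moles — to the right.
A catalyst speeds both forward and reverse rates equally; it changes neither Q nor K — no shift from this change.
Removing B (g), a reactant, drives the reaction to the left.
The individual effects push in opposite directions; without quantitative information the net direction cannot be determined.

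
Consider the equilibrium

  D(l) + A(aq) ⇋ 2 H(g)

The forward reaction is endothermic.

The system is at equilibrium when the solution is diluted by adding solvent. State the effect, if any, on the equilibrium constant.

The equilibrium constant depends only on temperature. This perturbation may move the position of equilibrium, but since T is unchanged, K itself is unchanged.

unchanged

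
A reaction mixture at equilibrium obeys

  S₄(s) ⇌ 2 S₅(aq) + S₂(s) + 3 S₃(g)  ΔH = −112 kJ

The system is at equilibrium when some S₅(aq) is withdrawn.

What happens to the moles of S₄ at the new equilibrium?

decreases

Removing S₅ (aq), a product, drives the reaction to the right.
The net shift is to the right. S₄ is a reactant, so its amount decreases.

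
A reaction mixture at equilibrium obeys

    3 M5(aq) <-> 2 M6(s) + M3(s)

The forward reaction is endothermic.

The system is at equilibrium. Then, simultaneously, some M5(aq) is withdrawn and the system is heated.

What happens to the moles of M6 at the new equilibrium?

Removing M5 (aq), a reactant, drives the reaction to the left.
The forward reaction is endothermic. Raising T favours the endothermic direction — shift to the right.
The two effects oppose each other, so the net shift — and hence the change in M6 — cannot be determined from the given information.

cannot be determined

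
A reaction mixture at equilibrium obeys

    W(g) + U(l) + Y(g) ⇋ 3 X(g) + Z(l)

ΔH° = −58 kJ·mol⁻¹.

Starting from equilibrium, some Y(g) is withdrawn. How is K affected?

unchanged

The equilibrium constant depends only on temperature. This perturbation may move the position of equilibrium, but since T is unchanged, K itself is unchanged.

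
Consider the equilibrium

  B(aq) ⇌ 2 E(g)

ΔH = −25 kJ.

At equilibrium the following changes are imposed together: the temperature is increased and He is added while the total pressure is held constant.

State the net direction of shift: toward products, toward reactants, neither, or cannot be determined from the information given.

The forward reaction is exothermic. Raising T favours the endothermic direction — shift to the left.
Adding inert gas at constant total pressure expands the volume and lowers every reacting partial pressure. With Δn_gas = 2 − 0 = +2, Q moves away from K toward the side with fewer gas moles, so the system shifts toward the side with more gas moles — to the right.
The individual effects push in opposite directions; without quantitative information the net direction cannot be determined.

cannot be determined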